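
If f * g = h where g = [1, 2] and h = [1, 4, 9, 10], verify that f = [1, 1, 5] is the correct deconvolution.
Forward-compute [1, 1, 5] * [1, 2]: h[0] = 1×1 = 1; h[1] = 1×2 + 1×1 = 3; h[2] = 1×2 + 5×1 = 7; h[3] = 5×2 = 10 → [1, 3, 7, 10]. Does not match given h = [1, 4, 9, 10].

Not verified. [1, 1, 5] * [1, 2] = [1, 3, 7, 10], which differs from [1, 4, 9, 10] at index 1.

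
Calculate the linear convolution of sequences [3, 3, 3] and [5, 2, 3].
y[0] = 3×5 = 15; y[1] = 3×2 + 3×5 = 21; y[2] = 3×3 + 3×2 + 3×5 = 30; y[3] = 3×3 + 3×2 = 15; y[4] = 3×3 = 9

[15, 21, 30, 15, 9]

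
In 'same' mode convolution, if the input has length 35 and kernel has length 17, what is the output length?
'Same' mode returns an output with the same length as the input: 35

35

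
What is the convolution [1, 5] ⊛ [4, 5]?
y[0] = 1×4 = 4; y[1] = 1×5 + 5×4 = 25; y[2] = 5×5 = 25

[4, 25, 25]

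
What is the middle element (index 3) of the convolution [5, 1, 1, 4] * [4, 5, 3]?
Use y[k] = Σ_i a[i]·b[k-i] at k=3. y[3] = 1×3 + 1×5 + 4×4 = 24

24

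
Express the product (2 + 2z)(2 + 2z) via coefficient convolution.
Ascending coefficients: a = [2, 2], b = [2, 2]. c[0] = 2×2 = 4; c[1] = 2×2 + 2×2 = 8; c[2] = 2×2 = 4. Result coefficients: [4, 8, 4] → 4 + 8z + 4z^2

4 + 8z + 4z^2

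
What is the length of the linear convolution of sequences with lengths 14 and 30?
Linear/full convolution length: m + n - 1 = 14 + 30 - 1 = 43

43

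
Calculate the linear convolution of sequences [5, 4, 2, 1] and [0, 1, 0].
y[0] = 5×0 = 0; y[1] = 5×1 + 4×0 = 5; y[2] = 5×0 + 4×1 + 2×0 = 4; y[3] = 4×0 + 2×1 + 1×0 = 2; y[4] = 2×0 + 1×1 = 1; y[5] = 1×0 = 0

[0, 5, 4, 2, 1, 0]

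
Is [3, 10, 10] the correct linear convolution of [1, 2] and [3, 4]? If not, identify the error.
Recompute linear convolution of [1, 2] and [3, 4]: y[0] = 1×3 = 3; y[1] = 1×4 + 2×3 = 10; y[2] = 2×4 = 8 → [3, 10, 8]. Compare to given [3, 10, 10]: they differ at index 2: given 10, correct 8, so answer: No

No. Error at index 2: given 10, correct 8.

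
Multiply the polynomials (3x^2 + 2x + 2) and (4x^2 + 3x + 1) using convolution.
Ascending coefficients: a = [2, 2, 3], b = [1, 3, 4]. c[0] = 2×1 = 2; c[1] = 2×3 + 2×1 = 8; c[2] = 2×4 + 2×3 + 3×1 = 17; c[3] = 2×4 + 3×3 = 17; c[4] = 3×4 = 12. Result coefficients: [2, 8, 17, 17, 12] → 12x^4 + 17x^3 + 17x^2 + 8x + 2

12x^4 + 17x^3 + 17x^2 + 8x + 2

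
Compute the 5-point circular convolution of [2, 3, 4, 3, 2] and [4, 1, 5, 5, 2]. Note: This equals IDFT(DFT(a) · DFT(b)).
Either evaluate y[k] = Σ_j a[j]·b[(k-j) mod 5] directly, or use IDFT(DFT(a) · DFT(b)). y[0] = 2×4 + 3×2 + 4×5 + 3×5 + 2×1 = 51; y[1] = 2×1 + 3×4 + 4×2 + 3×5 + 2×5 = 47; y[2] = 2×5 + 3×1 + 4×4 + 3×2 + 2×5 = 45; y[3] = 2×5 + 3×5 + 4×1 + 3×4 + 2×2 = 45; y[4] = 2×2 + 3×5 + 4×5 + 3×1 + 2×4 = 50. Result: [51, 47, 45, 45, 50]

[51, 47, 45, 45, 50]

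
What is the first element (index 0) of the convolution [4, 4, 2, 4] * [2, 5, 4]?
Use y[k] = Σ_i a[i]·b[k-i] at k=0. y[0] = 4×2 = 8

8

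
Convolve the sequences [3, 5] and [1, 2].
y[0] = 3×1 = 3; y[1] = 3×2 + 5×1 = 11; y[2] = 5×2 = 10

[3, 11, 10]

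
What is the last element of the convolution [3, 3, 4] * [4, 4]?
Use y[k] = Σ_i a[i]·b[k-i] at k=3. y[3] = 4×4 = 16

16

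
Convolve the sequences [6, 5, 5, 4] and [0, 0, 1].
y[0] = 6×0 = 0; y[1] = 6×0 + 5×0 = 0; y[2] = 6×1 + 5×0 + 5×0 = 6; y[3] = 5×1 + 5×0 + 4×0 = 5; y[4] = 5×1 + 4×0 = 5; y[5] = 4×1 = 4

[0, 0, 6, 5, 5, 4]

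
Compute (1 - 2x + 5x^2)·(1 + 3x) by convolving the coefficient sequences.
Ascending coefficients: a = [1, -2, 5], b = [1, 3]. c[0] = 1×1 = 1; c[1] = 1×3 + -2×1 = 1; c[2] = -2×3 + 5×1 = -1; c[3] = 5×3 = 15. Result coefficients: [1, 1, -1, 15] → 1 + x - x^2 + 15x^3

1 + x - x^2 + 15x^3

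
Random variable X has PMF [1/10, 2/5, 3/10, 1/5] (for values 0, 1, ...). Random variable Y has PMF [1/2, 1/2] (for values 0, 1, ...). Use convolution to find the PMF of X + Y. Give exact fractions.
P(X+Y=k) = Σ_i P(X=i)·P(Y=k-i) — a convolution of [1/10, 2/5, 3/10, 1/5] and [1/2, 1/2]. P(X+Y=0) = (1/10)×(1/2) = 1/20; P(X+Y=1) = (1/10)×(1/2) + (2/5)×(1/2) = 1/20 + 1/5 = 1/4; P(X+Y=2) = (2/5)×(1/2) + (3/10)×(1/2) = 1/5 + 3/20 = 7/20; P(X+Y=3) = (3/10)×(1/2) + (1/5)×(1/2) = 3/20 + 1/10 = 1/4; P(X+Y=4) = (1/5)×(1/2) = 1/10. PMF: [1/20, 1/4, 7/20, 1/4, 1/10] (sums to 1 ✓)

[1/20, 1/4, 7/20, 1/4, 1/10]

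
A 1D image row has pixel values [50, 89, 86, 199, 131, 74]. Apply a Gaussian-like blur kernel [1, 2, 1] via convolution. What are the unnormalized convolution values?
Convolve image row [50, 89, 86, 199, 131, 74] with kernel [1, 2, 1]: y[0] = 50×1 = 50; y[1] = 50×2 + 89×1 = 189; y[2] = 50×1 + 89×2 + 86×1 = 314; y[3] = 89×1 + 86×2 + 199×1 = 460; y[4] = 86×1 + 199×2 + 131×1 = 615; y[5] = 199×1 + 131×2 + 74×1 = 535; y[6] = 131×1 + 74×2 = 279; y[7] = 74×1 = 74 → [50, 189, 314, 460, 615, 535, 279, 74]. Normalization factor = sum(kernel) = 4.

[50, 189, 314, 460, 615, 535, 279, 74]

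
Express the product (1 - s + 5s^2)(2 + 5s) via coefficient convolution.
Ascending coefficients: a = [1, -1, 5], b = [2, 5]. c[0] = 1×2 = 2; c[1] = 1×5 + -1×2 = 3; c[2] = -1×5 + 5×2 = 5; c[3] = 5×5 = 25. Result coefficients: [2, 3, 5, 25] → 2 + 3s + 5s^2 + 25s^3

2 + 3s + 5s^2 + 25s^3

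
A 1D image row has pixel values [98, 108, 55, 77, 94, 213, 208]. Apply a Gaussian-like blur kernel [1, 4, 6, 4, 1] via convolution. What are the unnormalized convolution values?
Convolve image row [98, 108, 55, 77, 94, 213, 208] with kernel [1, 4, 6, 4, 1]: y[0] = 98×1 = 98; y[1] = 98×4 + 108×1 = 500; y[2] = 98×6 + 108×4 + 55×1 = 1075; y[3] = 98×4 + 108×6 + 55×4 + 77×1 = 1337; y[4] = 98×1 + 108×4 + 55×6 + 77×4 + 94×1 = 1262; y[5] = 108×1 + 55×4 + 77×6 + 94×4 + 213×1 = 1379; y[6] = 55×1 + 77×4 + 94×6 + 213×4 + 208×1 = 1987; y[7] = 77×1 + 94×4 + 213×6 + 208×4 = 2563; y[8] = 94×1 + 213×4 + 208×6 = 2194; y[9] = 213×1 + 208×4 = 1045; y[10] = 208×1 = 208 → [98, 500, 1075, 1337, 1262, 1379, 1987, 2563, 2194, 1045, 208]. Normalization factor = sum(kernel) = 16.

[98, 500, 1075, 1337, 1262, 1379, 1987, 2563, 2194, 1045, 208]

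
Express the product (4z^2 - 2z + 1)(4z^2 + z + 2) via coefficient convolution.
Ascending coefficients: a = [1, -2, 4], b = [2, 1, 4]. c[0] = 1×2 = 2; c[1] = 1×1 + -2×2 = -3; c[2] = 1×4 + -2×1 + 4×2 = 10; c[3] = -2×4 + 4×1 = -4; c[4] = 4×4 = 16. Result coefficients: [2, -3, 10, -4, 16] → 16z^4 - 4z^3 + 10z^2 - 3z + 2

16z^4 - 4z^3 + 10z^2 - 3z + 2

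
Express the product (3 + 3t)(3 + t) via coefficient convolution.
Ascending coefficients: a = [3, 3], b = [3, 1]. c[0] = 3×3 = 9; c[1] = 3×1 + 3×3 = 12; c[2] = 3×1 = 3. Result coefficients: [9, 12, 3] → 9 + 12t + 3t^2

9 + 12t + 3t^2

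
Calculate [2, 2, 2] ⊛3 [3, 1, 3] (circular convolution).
Use y[k] = Σ_j f[j]·g[(k-j) mod 3]. y[0] = 2×3 + 2×3 + 2×1 = 14; y[1] = 2×1 + 2×3 + 2×3 = 14; y[2] = 2×3 + 2×1 + 2×3 = 14. Result: [14, 14, 14]

[14, 14, 14]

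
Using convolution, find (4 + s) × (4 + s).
Ascending coefficients: a = [4, 1], b = [4, 1]. c[0] = 4×4 = 16; c[1] = 4×1 + 1×4 = 8; c[2] = 1×1 = 1. Result coefficients: [16, 8, 1] → 16 + 8s + s^2

16 + 8s + s^2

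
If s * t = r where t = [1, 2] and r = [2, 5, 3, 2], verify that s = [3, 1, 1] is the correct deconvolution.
Forward-compute [3, 1, 1] * [1, 2]: r[0] = 3×1 = 3; r[1] = 3×2 + 1×1 = 7; r[2] = 1×2 + 1×1 = 3; r[3] = 1×2 = 2 → [3, 7, 3, 2]. Does not match given r = [2, 5, 3, 2].

Not verified. [3, 1, 1] * [1, 2] = [3, 7, 3, 2], which differs from [2, 5, 3, 2] at index 0.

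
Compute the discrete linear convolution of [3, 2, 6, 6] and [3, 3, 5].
y[0] = 3×3 = 9; y[1] = 3×3 + 2×3 = 15; y[2] = 3×5 + 2×3 + 6×3 = 39; y[3] = 2×5 + 6×3 + 6×3 = 46; y[4] = 6×5 + 6×3 = 48; y[5] = 6×5 = 30

[9, 15, 39, 46, 48, 30]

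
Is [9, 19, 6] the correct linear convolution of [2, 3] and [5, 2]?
Recompute linear convolution of [2, 3] and [5, 2]: y[0] = 2×5 = 10; y[1] = 2×2 + 3×5 = 19; y[2] = 3×2 = 6 → [10, 19, 6]. Compare to given [9, 19, 6]: they differ at index 0: given 9, correct 10, so answer: No

No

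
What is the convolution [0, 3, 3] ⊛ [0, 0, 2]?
y[0] = 0×0 = 0; y[1] = 0×0 + 3×0 = 0; y[2] = 0×2 + 3×0 + 3×0 = 0; y[3] = 3×2 + 3×0 = 6; y[4] = 3×2 = 6

[0, 0, 0, 6, 6]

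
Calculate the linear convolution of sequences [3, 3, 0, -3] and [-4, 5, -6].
y[0] = 3×-4 = -12; y[1] = 3×5 + 3×-4 = 3; y[2] = 3×-6 + 3×5 + 0×-4 = -3; y[3] = 3×-6 + 0×5 + -3×-4 = -6; y[4] = 0×-6 + -3×5 = -15; y[5] = -3×-6 = 18

[-12, 3, -3, -6, -15, 18]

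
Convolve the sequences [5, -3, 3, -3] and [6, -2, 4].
y[0] = 5×6 = 30; y[1] = 5×-2 + -3×6 = -28; y[2] = 5×4 + -3×-2 + 3×6 = 44; y[3] = -3×4 + 3×-2 + -3×6 = -36; y[4] = 3×4 + -3×-2 = 18; y[5] = -3×4 = -12

[30, -28, 44, -36, 18, -12]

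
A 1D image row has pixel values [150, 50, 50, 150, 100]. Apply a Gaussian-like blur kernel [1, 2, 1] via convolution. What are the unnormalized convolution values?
Convolve image row [150, 50, 50, 150, 100] with kernel [1, 2, 1]: y[0] = 150×1 = 150; y[1] = 150×2 + 50×1 = 350; y[2] = 150×1 + 50×2 + 50×1 = 300; y[3] = 50×1 + 50×2 + 150×1 = 300; y[4] = 50×1 + 150×2 + 100×1 = 450; y[5] = 150×1 + 100×2 = 350; y[6] = 100×1 = 100 → [150, 350, 300, 300, 450, 350, 100]. Normalization factor = sum(kernel) = 4.

[150, 350, 300, 300, 450, 350, 100]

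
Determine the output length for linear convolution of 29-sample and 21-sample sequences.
Linear/full convolution length: m + n - 1 = 29 + 21 - 1 = 49

49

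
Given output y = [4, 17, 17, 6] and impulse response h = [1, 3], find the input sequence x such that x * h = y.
Deconvolve y=[4, 17, 17, 6] by h=[1, 3]. Since h[0]=1, solve forward: x[0] = y[0] / 1 = 4; x[1] = (y[1] - 4×3) / 1 = 5; x[2] = (y[2] - 5×3) / 1 = 2. So x = [4, 5, 2]. Check by forward convolution: y[0] = 4×1 = 4; y[1] = 4×3 + 5×1 = 17; y[2] = 5×3 + 2×1 = 17; y[3] = 2×3 = 6

[4, 5, 2]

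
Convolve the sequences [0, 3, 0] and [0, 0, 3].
y[0] = 0×0 = 0; y[1] = 0×0 + 3×0 = 0; y[2] = 0×3 + 3×0 + 0×0 = 0; y[3] = 3×3 + 0×0 = 9; y[4] = 0×3 = 0

[0, 0, 0, 9, 0]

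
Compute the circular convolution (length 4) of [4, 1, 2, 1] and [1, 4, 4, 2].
Use y[k] = Σ_j x[j]·h[(k-j) mod 4]. y[0] = 4×1 + 1×2 + 2×4 + 1×4 = 18; y[1] = 4×4 + 1×1 + 2×2 + 1×4 = 25; y[2] = 4×4 + 1×4 + 2×1 + 1×2 = 24; y[3] = 4×2 + 1×4 + 2×4 + 1×1 = 21. Result: [18, 25, 24, 21]

[18, 25, 24, 21]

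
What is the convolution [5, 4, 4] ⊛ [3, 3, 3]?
y[0] = 5×3 = 15; y[1] = 5×3 + 4×3 = 27; y[2] = 5×3 + 4×3 + 4×3 = 39; y[3] = 4×3 + 4×3 = 24; y[4] = 4×3 = 12

[15, 27, 39, 24, 12]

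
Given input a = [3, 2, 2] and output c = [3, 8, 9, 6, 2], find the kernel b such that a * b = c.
Output length 5 = len(a) + len(b) - 1 ⇒ len(b) = 3. Solve b forward using b[k] = (c[k] - Σ_{i≥1} a[i]·b[k-i]) / a[0]: b[0] = c[0] / a[0] = 3 / 3 = 1; b[1] = (c[1] - 2×1) / a[0] = (8 - 2×1) / 3 = 2; b[2] = (c[2] - 2×2 - 2×1) / a[0] = (9 - 2×2 - 2×1) / 3 = 1. So b = [1, 2, 1]. Forward-check [3, 2, 2] * [1, 2, 1]: c[0] = 3×1 = 3; c[1] = 3×2 + 2×1 = 8; c[2] = 3×1 + 2×2 + 2×1 = 9; c[3] = 2×1 + 2×2 = 6; c[4] = 2×1 = 2 → [3, 8, 9, 6, 2] ✓

[1, 2, 1]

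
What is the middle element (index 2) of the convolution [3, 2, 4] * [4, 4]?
Use y[k] = Σ_i a[i]·b[k-i] at k=2. y[2] = 2×4 + 4×4 = 24

24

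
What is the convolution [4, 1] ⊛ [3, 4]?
y[0] = 4×3 = 12; y[1] = 4×4 + 1×3 = 19; y[2] = 1×4 = 4

[12, 19, 4]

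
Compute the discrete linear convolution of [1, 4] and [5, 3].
y[0] = 1×5 = 5; y[1] = 1×3 + 4×5 = 23; y[2] = 4×3 = 12

[5, 23, 12]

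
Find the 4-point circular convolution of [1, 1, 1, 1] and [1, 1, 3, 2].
Use y[k] = Σ_j u[j]·v[(k-j) mod 4]. y[0] = 1×1 + 1×2 + 1×3 + 1×1 = 7; y[1] = 1×1 + 1×1 + 1×2 + 1×3 = 7; y[2] = 1×3 + 1×1 + 1×1 + 1×2 = 7; y[3] = 1×2 + 1×3 + 1×1 + 1×1 = 7. Result: [7, 7, 7, 7]

[7, 7, 7, 7]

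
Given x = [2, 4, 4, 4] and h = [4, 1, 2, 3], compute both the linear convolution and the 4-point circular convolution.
Linear: y_lin[0] = 2×4 = 8; y_lin[1] = 2×1 + 4×4 = 18; y_lin[2] = 2×2 + 4×1 + 4×4 = 24; y_lin[3] = 2×3 + 4×2 + 4×1 + 4×4 = 34; y_lin[4] = 4×3 + 4×2 + 4×1 = 24; y_lin[5] = 4×3 + 4×2 = 20; y_lin[6] = 4×3 = 12 → [8, 18, 24, 34, 24, 20, 12]. Circular (length 4): y[0] = 2×4 + 4×3 + 4×2 + 4×1 = 32; y[1] = 2×1 + 4×4 + 4×3 + 4×2 = 38; y[2] = 2×2 + 4×1 + 4×4 + 4×3 = 36; y[3] = 2×3 + 4×2 + 4×1 + 4×4 = 34 → [32, 38, 36, 34]

Linear: [8, 18, 24, 34, 24, 20, 12], Circular: [32, 38, 36, 34]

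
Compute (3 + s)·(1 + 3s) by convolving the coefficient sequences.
Ascending coefficients: a = [3, 1], b = [1, 3]. c[0] = 3×1 = 3; c[1] = 3×3 + 1×1 = 10; c[2] = 1×3 = 3. Result coefficients: [3, 10, 3] → 3 + 10s + 3s^2

3 + 10s + 3s^2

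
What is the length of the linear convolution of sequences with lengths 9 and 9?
Linear/full convolution length: m + n - 1 = 9 + 9 - 1 = 17

17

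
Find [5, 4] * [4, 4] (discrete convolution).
y[0] = 5×4 = 20; y[1] = 5×4 + 4×4 = 36; y[2] = 4×4 = 16

[20, 36, 16]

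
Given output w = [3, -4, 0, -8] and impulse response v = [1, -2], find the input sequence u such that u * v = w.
Deconvolve w=[3, -4, 0, -8] by v=[1, -2]. Since v[0]=1, solve forward: u[0] = w[0] / 1 = 3; u[1] = (w[1] - 3×-2) / 1 = 2; u[2] = (w[2] - 2×-2) / 1 = 4. So u = [3, 2, 4]. Check by forward convolution: w[0] = 3×1 = 3; w[1] = 3×-2 + 2×1 = -4; w[2] = 2×-2 + 4×1 = 0; w[3] = 4×-2 = -8

[3, 2, 4]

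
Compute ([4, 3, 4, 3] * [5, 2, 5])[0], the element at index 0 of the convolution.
Use y[k] = Σ_i a[i]·b[k-i] at k=0. y[0] = 4×5 = 20

20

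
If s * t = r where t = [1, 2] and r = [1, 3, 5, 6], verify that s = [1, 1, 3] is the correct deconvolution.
Forward-compute [1, 1, 3] * [1, 2]: r[0] = 1×1 = 1; r[1] = 1×2 + 1×1 = 3; r[2] = 1×2 + 3×1 = 5; r[3] = 3×2 = 6 → [1, 3, 5, 6]. Matches given r = [1, 3, 5, 6], so verified.

Verified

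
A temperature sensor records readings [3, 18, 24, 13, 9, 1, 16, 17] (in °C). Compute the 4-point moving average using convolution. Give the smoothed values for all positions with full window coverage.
4-point moving average kernel = [1, 1, 1, 1]. Apply in 'valid' mode (full window coverage): avg[0] = (3 + 18 + 24 + 13) / 4 = 14.5; avg[1] = (18 + 24 + 13 + 9) / 4 = 16.0; avg[2] = (24 + 13 + 9 + 1) / 4 = 11.75; avg[3] = (13 + 9 + 1 + 16) / 4 = 9.75; avg[4] = (9 + 1 + 16 + 17) / 4 = 10.75. Smoothed values: [14.5, 16.0, 11.75, 9.75, 10.75]

[14.5, 16.0, 11.75, 9.75, 10.75]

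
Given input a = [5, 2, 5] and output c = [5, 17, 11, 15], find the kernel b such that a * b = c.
Output length 4 = len(a) + len(b) - 1 ⇒ len(b) = 2. Solve b forward using b[k] = (c[k] - Σ_{i≥1} a[i]·b[k-i]) / a[0]: b[0] = c[0] / a[0] = 5 / 5 = 1; b[1] = (c[1] - 2×1) / a[0] = (17 - 2×1) / 5 = 3. So b = [1, 3]. Forward-check [5, 2, 5] * [1, 3]: c[0] = 5×1 = 5; c[1] = 5×3 + 2×1 = 17; c[2] = 2×3 + 5×1 = 11; c[3] = 5×3 = 15 → [5, 17, 11, 15] ✓

[1, 3]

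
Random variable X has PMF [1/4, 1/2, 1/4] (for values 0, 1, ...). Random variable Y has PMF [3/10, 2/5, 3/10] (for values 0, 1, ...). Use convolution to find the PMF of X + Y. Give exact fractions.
P(X+Y=k) = Σ_i P(X=i)·P(Y=k-i) — a convolution of [1/4, 1/2, 1/4] and [3/10, 2/5, 3/10]. P(X+Y=0) = (1/4)×(3/10) = 3/40; P(X+Y=1) = (1/4)×(2/5) + (1/2)×(3/10) = 1/10 + 3/20 = 1/4; P(X+Y=2) = (1/4)×(3/10) + (1/2)×(2/5) + (1/4)×(3/10) = 3/40 + 1/5 + 3/40 = 7/20; P(X+Y=3) = (1/2)×(3/10) + (1/4)×(2/5) = 3/20 + 1/10 = 1/4; P(X+Y=4) = (1/4)×(3/10) = 3/40. PMF: [3/40, 1/4, 7/20, 1/4, 3/40] (sums to 1 ✓)

[3/40, 1/4, 7/20, 1/4, 3/40]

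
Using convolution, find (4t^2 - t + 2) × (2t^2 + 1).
Ascending coefficients: a = [2, -1, 4], b = [1, 0, 2]. c[0] = 2×1 = 2; c[1] = 2×0 + -1×1 = -1; c[2] = 2×2 + -1×0 + 4×1 = 8; c[3] = -1×2 + 4×0 = -2; c[4] = 4×2 = 8. Result coefficients: [2, -1, 8, -2, 8] → 8t^4 - 2t^3 + 8t^2 - t + 2

8t^4 - 2t^3 + 8t^2 - t + 2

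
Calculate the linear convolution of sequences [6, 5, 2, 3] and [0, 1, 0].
y[0] = 6×0 = 0; y[1] = 6×1 + 5×0 = 6; y[2] = 6×0 + 5×1 + 2×0 = 5; y[3] = 5×0 + 2×1 + 3×0 = 2; y[4] = 2×0 + 3×1 = 3; y[5] = 3×0 = 0

[0, 6, 5, 2, 3, 0]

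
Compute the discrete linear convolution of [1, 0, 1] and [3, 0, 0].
y[0] = 1×3 = 3; y[1] = 1×0 + 0×3 = 0; y[2] = 1×0 + 0×0 + 1×3 = 3; y[3] = 0×0 + 1×0 = 0; y[4] = 1×0 = 0

[3, 0, 3, 0, 0]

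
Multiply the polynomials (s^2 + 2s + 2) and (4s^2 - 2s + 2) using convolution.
Ascending coefficients: a = [2, 2, 1], b = [2, -2, 4]. c[0] = 2×2 = 4; c[1] = 2×-2 + 2×2 = 0; c[2] = 2×4 + 2×-2 + 1×2 = 6; c[3] = 2×4 + 1×-2 = 6; c[4] = 1×4 = 4. Result coefficients: [4, 0, 6, 6, 4] → 4s^4 + 6s^3 + 6s^2 + 4

4s^4 + 6s^3 + 6s^2 + 4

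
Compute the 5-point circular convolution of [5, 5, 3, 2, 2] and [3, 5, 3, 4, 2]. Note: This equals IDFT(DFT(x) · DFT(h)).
Either evaluate y[k] = Σ_j x[j]·h[(k-j) mod 5] directly, or use IDFT(DFT(x) · DFT(h)). y[0] = 5×3 + 5×2 + 3×4 + 2×3 + 2×5 = 53; y[1] = 5×5 + 5×3 + 3×2 + 2×4 + 2×3 = 60; y[2] = 5×3 + 5×5 + 3×3 + 2×2 + 2×4 = 61; y[3] = 5×4 + 5×3 + 3×5 + 2×3 + 2×2 = 60; y[4] = 5×2 + 5×4 + 3×3 + 2×5 + 2×3 = 55. Result: [53, 60, 61, 60, 55]

[53, 60, 61, 60, 55]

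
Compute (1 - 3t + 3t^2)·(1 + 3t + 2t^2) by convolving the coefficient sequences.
Ascending coefficients: a = [1, -3, 3], b = [1, 3, 2]. c[0] = 1×1 = 1; c[1] = 1×3 + -3×1 = 0; c[2] = 1×2 + -3×3 + 3×1 = -4; c[3] = -3×2 + 3×3 = 3; c[4] = 3×2 = 6. Result coefficients: [1, 0, -4, 3, 6] → 1 - 4t^2 + 3t^3 + 6t^4

1 - 4t^2 + 3t^3 + 6t^4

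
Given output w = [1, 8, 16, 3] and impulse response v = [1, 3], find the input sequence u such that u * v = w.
Deconvolve w=[1, 8, 16, 3] by v=[1, 3]. Since v[0]=1, solve forward: u[0] = w[0] / 1 = 1; u[1] = (w[1] - 1×3) / 1 = 5; u[2] = (w[2] - 5×3) / 1 = 1. So u = [1, 5, 1]. Check by forward convolution: w[0] = 1×1 = 1; w[1] = 1×3 + 5×1 = 8; w[2] = 5×3 + 1×1 = 16; w[3] = 1×3 = 3

[1, 5, 1]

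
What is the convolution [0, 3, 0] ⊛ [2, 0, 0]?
y[0] = 0×2 = 0; y[1] = 0×0 + 3×2 = 6; y[2] = 0×0 + 3×0 + 0×2 = 0; y[3] = 3×0 + 0×0 = 0; y[4] = 0×0 = 0

[0, 6, 0, 0, 0]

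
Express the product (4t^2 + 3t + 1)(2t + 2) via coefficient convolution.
Ascending coefficients: a = [1, 3, 4], b = [2, 2]. c[0] = 1×2 = 2; c[1] = 1×2 + 3×2 = 8; c[2] = 3×2 + 4×2 = 14; c[3] = 4×2 = 8. Result coefficients: [2, 8, 14, 8] → 8t^3 + 14t^2 + 8t + 2

8t^3 + 14t^2 + 8t + 2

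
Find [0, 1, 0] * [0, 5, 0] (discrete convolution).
y[0] = 0×0 = 0; y[1] = 0×5 + 1×0 = 0; y[2] = 0×0 + 1×5 + 0×0 = 5; y[3] = 1×0 + 0×5 = 0; y[4] = 0×0 = 0

[0, 0, 5, 0, 0]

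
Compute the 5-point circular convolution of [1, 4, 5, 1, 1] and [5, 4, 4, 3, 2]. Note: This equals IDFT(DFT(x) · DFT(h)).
Either evaluate y[k] = Σ_j x[j]·h[(k-j) mod 5] directly, or use IDFT(DFT(x) · DFT(h)). y[0] = 1×5 + 4×2 + 5×3 + 1×4 + 1×4 = 36; y[1] = 1×4 + 4×5 + 5×2 + 1×3 + 1×4 = 41; y[2] = 1×4 + 4×4 + 5×5 + 1×2 + 1×3 = 50; y[3] = 1×3 + 4×4 + 5×4 + 1×5 + 1×2 = 46; y[4] = 1×2 + 4×3 + 5×4 + 1×4 + 1×5 = 43. Result: [36, 41, 50, 46, 43]

[36, 41, 50, 46, 43]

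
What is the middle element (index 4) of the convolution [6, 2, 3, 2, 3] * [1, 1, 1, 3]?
Use y[k] = Σ_i a[i]·b[k-i] at k=4. y[4] = 2×3 + 3×1 + 2×1 + 3×1 = 14

14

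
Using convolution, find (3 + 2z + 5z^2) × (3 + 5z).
Ascending coefficients: a = [3, 2, 5], b = [3, 5]. c[0] = 3×3 = 9; c[1] = 3×5 + 2×3 = 21; c[2] = 2×5 + 5×3 = 25; c[3] = 5×5 = 25. Result coefficients: [9, 21, 25, 25] → 9 + 21z + 25z^2 + 25z^3

9 + 21z + 25z^2 + 25z^3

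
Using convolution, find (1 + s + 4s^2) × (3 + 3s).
Ascending coefficients: a = [1, 1, 4], b = [3, 3]. c[0] = 1×3 = 3; c[1] = 1×3 + 1×3 = 6; c[2] = 1×3 + 4×3 = 15; c[3] = 4×3 = 12. Result coefficients: [3, 6, 15, 12] → 3 + 6s + 15s^2 + 12s^3

3 + 6s + 15s^2 + 12s^3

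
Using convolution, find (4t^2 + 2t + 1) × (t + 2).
Ascending coefficients: a = [1, 2, 4], b = [2, 1]. c[0] = 1×2 = 2; c[1] = 1×1 + 2×2 = 5; c[2] = 2×1 + 4×2 = 10; c[3] = 4×1 = 4. Result coefficients: [2, 5, 10, 4] → 4t^3 + 10t^2 + 5t + 2

4t^3 + 10t^2 + 5t + 2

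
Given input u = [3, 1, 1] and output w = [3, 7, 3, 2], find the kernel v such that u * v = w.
Output length 4 = len(u) + len(v) - 1 ⇒ len(v) = 2. Solve v forward using v[k] = (w[k] - Σ_{i≥1} u[i]·v[k-i]) / u[0]: v[0] = w[0] / u[0] = 3 / 3 = 1; v[1] = (w[1] - 1×1) / u[0] = (7 - 1×1) / 3 = 2. So v = [1, 2]. Forward-check [3, 1, 1] * [1, 2]: w[0] = 3×1 = 3; w[1] = 3×2 + 1×1 = 7; w[2] = 1×2 + 1×1 = 3; w[3] = 1×2 = 2 → [3, 7, 3, 2] ✓

[1, 2]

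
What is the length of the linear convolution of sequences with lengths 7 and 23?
Linear/full convolution length: m + n - 1 = 7 + 23 - 1 = 29

29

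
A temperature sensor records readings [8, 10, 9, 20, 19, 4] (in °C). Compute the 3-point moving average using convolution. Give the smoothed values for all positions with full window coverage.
3-point moving average kernel = [1, 1, 1]. Apply in 'valid' mode (full window coverage): avg[0] = (8 + 10 + 9) / 3 = 9.0; avg[1] = (10 + 9 + 20) / 3 = 13.0; avg[2] = (9 + 20 + 19) / 3 = 16.0; avg[3] = (20 + 19 + 4) / 3 = 14.33. Smoothed values: [9.0, 13.0, 16.0, 14.33]

[9.0, 13.0, 16.0, 14.33]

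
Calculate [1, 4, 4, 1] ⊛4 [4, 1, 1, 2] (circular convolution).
Use y[k] = Σ_j f[j]·g[(k-j) mod 4]. y[0] = 1×4 + 4×2 + 4×1 + 1×1 = 17; y[1] = 1×1 + 4×4 + 4×2 + 1×1 = 26; y[2] = 1×1 + 4×1 + 4×4 + 1×2 = 23; y[3] = 1×2 + 4×1 + 4×1 + 1×4 = 14. Result: [17, 26, 23, 14]

[17, 26, 23, 14]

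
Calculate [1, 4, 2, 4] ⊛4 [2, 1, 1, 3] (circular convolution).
Use y[k] = Σ_j a[j]·b[(k-j) mod 4]. y[0] = 1×2 + 4×3 + 2×1 + 4×1 = 20; y[1] = 1×1 + 4×2 + 2×3 + 4×1 = 19; y[2] = 1×1 + 4×1 + 2×2 + 4×3 = 21; y[3] = 1×3 + 4×1 + 2×1 + 4×2 = 17. Result: [20, 19, 21, 17]

[20, 19, 21, 17]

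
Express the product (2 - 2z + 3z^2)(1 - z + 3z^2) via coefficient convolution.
Ascending coefficients: a = [2, -2, 3], b = [1, -1, 3]. c[0] = 2×1 = 2; c[1] = 2×-1 + -2×1 = -4; c[2] = 2×3 + -2×-1 + 3×1 = 11; c[3] = -2×3 + 3×-1 = -9; c[4] = 3×3 = 9. Result coefficients: [2, -4, 11, -9, 9] → 2 - 4z + 11z^2 - 9z^3 + 9z^4

2 - 4z + 11z^2 - 9z^3 + 9z^4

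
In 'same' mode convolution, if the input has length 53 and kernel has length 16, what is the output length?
'Same' mode returns an output with the same length as the input: 53

53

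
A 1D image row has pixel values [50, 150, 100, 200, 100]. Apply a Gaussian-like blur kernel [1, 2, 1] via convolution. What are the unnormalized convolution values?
Convolve image row [50, 150, 100, 200, 100] with kernel [1, 2, 1]: y[0] = 50×1 = 50; y[1] = 50×2 + 150×1 = 250; y[2] = 50×1 + 150×2 + 100×1 = 450; y[3] = 150×1 + 100×2 + 200×1 = 550; y[4] = 100×1 + 200×2 + 100×1 = 600; y[5] = 200×1 + 100×2 = 400; y[6] = 100×1 = 100 → [50, 250, 450, 550, 600, 400, 100]. Normalization factor = sum(kernel) = 4.

[50, 250, 450, 550, 600, 400, 100]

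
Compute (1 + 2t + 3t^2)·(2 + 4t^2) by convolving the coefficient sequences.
Ascending coefficients: a = [1, 2, 3], b = [2, 0, 4]. c[0] = 1×2 = 2; c[1] = 1×0 + 2×2 = 4; c[2] = 1×4 + 2×0 + 3×2 = 10; c[3] = 2×4 + 3×0 = 8; c[4] = 3×4 = 12. Result coefficients: [2, 4, 10, 8, 12] → 2 + 4t + 10t^2 + 8t^3 + 12t^4

2 + 4t + 10t^2 + 8t^3 + 12t^4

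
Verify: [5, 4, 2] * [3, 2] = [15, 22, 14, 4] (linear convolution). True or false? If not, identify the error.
Recompute linear convolution of [5, 4, 2] and [3, 2]: y[0] = 5×3 = 15; y[1] = 5×2 + 4×3 = 22; y[2] = 4×2 + 2×3 = 14; y[3] = 2×2 = 4 → [15, 22, 14, 4]. Given [15, 22, 14, 4] matches, so answer: Yes

Yes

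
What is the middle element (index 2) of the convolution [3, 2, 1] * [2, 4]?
Use y[k] = Σ_i a[i]·b[k-i] at k=2. y[2] = 2×4 + 1×2 = 10

10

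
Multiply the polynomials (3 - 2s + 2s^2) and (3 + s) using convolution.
Ascending coefficients: a = [3, -2, 2], b = [3, 1]. c[0] = 3×3 = 9; c[1] = 3×1 + -2×3 = -3; c[2] = -2×1 + 2×3 = 4; c[3] = 2×1 = 2. Result coefficients: [9, -3, 4, 2] → 9 - 3s + 4s^2 + 2s^3

9 - 3s + 4s^2 + 2s^3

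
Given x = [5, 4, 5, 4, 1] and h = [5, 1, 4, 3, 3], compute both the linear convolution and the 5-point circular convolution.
Linear: y_lin[0] = 5×5 = 25; y_lin[1] = 5×1 + 4×5 = 25; y_lin[2] = 5×4 + 4×1 + 5×5 = 49; y_lin[3] = 5×3 + 4×4 + 5×1 + 4×5 = 56; y_lin[4] = 5×3 + 4×3 + 5×4 + 4×1 + 1×5 = 56; y_lin[5] = 4×3 + 5×3 + 4×4 + 1×1 = 44; y_lin[6] = 5×3 + 4×3 + 1×4 = 31; y_lin[7] = 4×3 + 1×3 = 15; y_lin[8] = 1×3 = 3 → [25, 25, 49, 56, 56, 44, 31, 15, 3]. Circular (length 5): y[0] = 5×5 + 4×3 + 5×3 + 4×4 + 1×1 = 69; y[1] = 5×1 + 4×5 + 5×3 + 4×3 + 1×4 = 56; y[2] = 5×4 + 4×1 + 5×5 + 4×3 + 1×3 = 64; y[3] = 5×3 + 4×4 + 5×1 + 4×5 + 1×3 = 59; y[4] = 5×3 + 4×3 + 5×4 + 4×1 + 1×5 = 56 → [69, 56, 64, 59, 56]

Linear: [25, 25, 49, 56, 56, 44, 31, 15, 3], Circular: [69, 56, 64, 59, 56]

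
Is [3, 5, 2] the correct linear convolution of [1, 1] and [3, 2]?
Recompute linear convolution of [1, 1] and [3, 2]: y[0] = 1×3 = 3; y[1] = 1×2 + 1×3 = 5; y[2] = 1×2 = 2 → [3, 5, 2]. Given [3, 5, 2] matches, so answer: Yes

Yes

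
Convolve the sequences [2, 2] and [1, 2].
y[0] = 2×1 = 2; y[1] = 2×2 + 2×1 = 6; y[2] = 2×2 = 4

[2, 6, 4]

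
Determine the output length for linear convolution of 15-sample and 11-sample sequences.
Linear/full convolution length: m + n - 1 = 15 + 11 - 1 = 25

25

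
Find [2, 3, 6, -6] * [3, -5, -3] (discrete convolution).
y[0] = 2×3 = 6; y[1] = 2×-5 + 3×3 = -1; y[2] = 2×-3 + 3×-5 + 6×3 = -3; y[3] = 3×-3 + 6×-5 + -6×3 = -57; y[4] = 6×-3 + -6×-5 = 12; y[5] = -6×-3 = 18

[6, -1, -3, -57, 12, 18]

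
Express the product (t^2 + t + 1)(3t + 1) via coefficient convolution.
Ascending coefficients: a = [1, 1, 1], b = [1, 3]. c[0] = 1×1 = 1; c[1] = 1×3 + 1×1 = 4; c[2] = 1×3 + 1×1 = 4; c[3] = 1×3 = 3. Result coefficients: [1, 4, 4, 3] → 3t^3 + 4t^2 + 4t + 1

3t^3 + 4t^2 + 4t + 1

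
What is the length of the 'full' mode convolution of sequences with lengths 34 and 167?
Linear/full convolution length: m + n - 1 = 34 + 167 - 1 = 200

200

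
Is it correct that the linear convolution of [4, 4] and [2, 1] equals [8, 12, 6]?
Recompute linear convolution of [4, 4] and [2, 1]: y[0] = 4×2 = 8; y[1] = 4×1 + 4×2 = 12; y[2] = 4×1 = 4 → [8, 12, 4]. Compare to given [8, 12, 6]: they differ at index 2: given 6, correct 4, so answer: No

No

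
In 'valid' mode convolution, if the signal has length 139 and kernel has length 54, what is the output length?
'Valid' mode counts only positions where the kernel fully overlaps the signal: m - n + 1 = 139 - 54 + 1 = 86

86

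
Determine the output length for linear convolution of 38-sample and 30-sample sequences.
Linear/full convolution length: m + n - 1 = 38 + 30 - 1 = 67

67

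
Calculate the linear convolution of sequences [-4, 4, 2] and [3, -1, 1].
y[0] = -4×3 = -12; y[1] = -4×-1 + 4×3 = 16; y[2] = -4×1 + 4×-1 + 2×3 = -2; y[3] = 4×1 + 2×-1 = 2; y[4] = 2×1 = 2

[-12, 16, -2, 2, 2]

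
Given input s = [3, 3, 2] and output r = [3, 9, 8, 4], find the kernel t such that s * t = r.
Output length 4 = len(s) + len(t) - 1 ⇒ len(t) = 2. Solve t forward using t[k] = (r[k] - Σ_{i≥1} s[i]·t[k-i]) / s[0]: t[0] = r[0] / s[0] = 3 / 3 = 1; t[1] = (r[1] - 3×1) / s[0] = (9 - 3×1) / 3 = 2. So t = [1, 2]. Forward-check [3, 3, 2] * [1, 2]: r[0] = 3×1 = 3; r[1] = 3×2 + 3×1 = 9; r[2] = 3×2 + 2×1 = 8; r[3] = 2×2 = 4 → [3, 9, 8, 4] ✓

[1, 2]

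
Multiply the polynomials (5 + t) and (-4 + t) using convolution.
Ascending coefficients: a = [5, 1], b = [-4, 1]. c[0] = 5×-4 = -20; c[1] = 5×1 + 1×-4 = 1; c[2] = 1×1 = 1. Result coefficients: [-20, 1, 1] → -20 + t + t^2

-20 + t + t^2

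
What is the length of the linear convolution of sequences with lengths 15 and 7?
Linear/full convolution length: m + n - 1 = 15 + 7 - 1 = 21

21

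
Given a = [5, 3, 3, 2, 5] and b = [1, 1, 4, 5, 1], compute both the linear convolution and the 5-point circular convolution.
Linear: y_lin[0] = 5×1 = 5; y_lin[1] = 5×1 + 3×1 = 8; y_lin[2] = 5×4 + 3×1 + 3×1 = 26; y_lin[3] = 5×5 + 3×4 + 3×1 + 2×1 = 42; y_lin[4] = 5×1 + 3×5 + 3×4 + 2×1 + 5×1 = 39; y_lin[5] = 3×1 + 3×5 + 2×4 + 5×1 = 31; y_lin[6] = 3×1 + 2×5 + 5×4 = 33; y_lin[7] = 2×1 + 5×5 = 27; y_lin[8] = 5×1 = 5 → [5, 8, 26, 42, 39, 31, 33, 27, 5]. Circular (length 5): y[0] = 5×1 + 3×1 + 3×5 + 2×4 + 5×1 = 36; y[1] = 5×1 + 3×1 + 3×1 + 2×5 + 5×4 = 41; y[2] = 5×4 + 3×1 + 3×1 + 2×1 + 5×5 = 53; y[3] = 5×5 + 3×4 + 3×1 + 2×1 + 5×1 = 47; y[4] = 5×1 + 3×5 + 3×4 + 2×1 + 5×1 = 39 → [36, 41, 53, 47, 39]

Linear: [5, 8, 26, 42, 39, 31, 33, 27, 5], Circular: [36, 41, 53, 47, 39]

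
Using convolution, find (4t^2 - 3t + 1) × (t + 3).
Ascending coefficients: a = [1, -3, 4], b = [3, 1]. c[0] = 1×3 = 3; c[1] = 1×1 + -3×3 = -8; c[2] = -3×1 + 4×3 = 9; c[3] = 4×1 = 4. Result coefficients: [3, -8, 9, 4] → 4t^3 + 9t^2 - 8t + 3

4t^3 + 9t^2 - 8t + 3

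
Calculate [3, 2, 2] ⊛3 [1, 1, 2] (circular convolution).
Use y[k] = Σ_j f[j]·g[(k-j) mod 3]. y[0] = 3×1 + 2×2 + 2×1 = 9; y[1] = 3×1 + 2×1 + 2×2 = 9; y[2] = 3×2 + 2×1 + 2×1 = 10. Result: [9, 9, 10]

[9, 9, 10]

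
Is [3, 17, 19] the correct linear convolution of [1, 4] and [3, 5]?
Recompute linear convolution of [1, 4] and [3, 5]: y[0] = 1×3 = 3; y[1] = 1×5 + 4×3 = 17; y[2] = 4×5 = 20 → [3, 17, 20]. Compare to given [3, 17, 19]: they differ at index 2: given 19, correct 20, so answer: No

No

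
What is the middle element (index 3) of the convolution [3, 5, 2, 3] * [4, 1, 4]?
Use y[k] = Σ_i a[i]·b[k-i] at k=3. y[3] = 5×4 + 2×1 + 3×4 = 34

34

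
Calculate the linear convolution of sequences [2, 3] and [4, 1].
y[0] = 2×4 = 8; y[1] = 2×1 + 3×4 = 14; y[2] = 3×1 = 3

[8, 14, 3]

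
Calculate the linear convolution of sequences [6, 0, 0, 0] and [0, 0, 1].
y[0] = 6×0 = 0; y[1] = 6×0 + 0×0 = 0; y[2] = 6×1 + 0×0 + 0×0 = 6; y[3] = 0×1 + 0×0 + 0×0 = 0; y[4] = 0×1 + 0×0 = 0; y[5] = 0×1 = 0

[0, 0, 6, 0, 0, 0]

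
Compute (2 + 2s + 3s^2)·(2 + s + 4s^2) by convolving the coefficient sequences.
Ascending coefficients: a = [2, 2, 3], b = [2, 1, 4]. c[0] = 2×2 = 4; c[1] = 2×1 + 2×2 = 6; c[2] = 2×4 + 2×1 + 3×2 = 16; c[3] = 2×4 + 3×1 = 11; c[4] = 3×4 = 12. Result coefficients: [4, 6, 16, 11, 12] → 4 + 6s + 16s^2 + 11s^3 + 12s^4

4 + 6s + 16s^2 + 11s^3 + 12s^4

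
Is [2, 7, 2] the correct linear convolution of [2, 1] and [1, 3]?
Recompute linear convolution of [2, 1] and [1, 3]: y[0] = 2×1 = 2; y[1] = 2×3 + 1×1 = 7; y[2] = 1×3 = 3 → [2, 7, 3]. Compare to given [2, 7, 2]: they differ at index 2: given 2, correct 3, so answer: No

No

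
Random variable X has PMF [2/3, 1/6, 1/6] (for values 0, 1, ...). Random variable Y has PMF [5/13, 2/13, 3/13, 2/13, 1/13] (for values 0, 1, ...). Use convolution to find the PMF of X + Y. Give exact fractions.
P(X+Y=k) = Σ_i P(X=i)·P(Y=k-i) — a convolution of [2/3, 1/6, 1/6] and [5/13, 2/13, 3/13, 2/13, 1/13]. P(X+Y=0) = (2/3)×(5/13) = 10/39; P(X+Y=1) = (2/3)×(2/13) + (1/6)×(5/13) = 4/39 + 5/78 = 1/6; P(X+Y=2) = (2/3)×(3/13) + (1/6)×(2/13) + (1/6)×(5/13) = 2/13 + 1/39 + 5/78 = 19/78; P(X+Y=3) = (2/3)×(2/13) + (1/6)×(3/13) + (1/6)×(2/13) = 4/39 + 1/26 + 1/39 = 1/6; P(X+Y=4) = (2/3)×(1/13) + (1/6)×(2/13) + (1/6)×(3/13) = 2/39 + 1/39 + 1/26 = 3/26; P(X+Y=5) = (1/6)×(1/13) + (1/6)×(2/13) = 1/78 + 1/39 = 1/26; P(X+Y=6) = (1/6)×(1/13) = 1/78. PMF: [10/39, 1/6, 19/78, 1/6, 3/26, 1/26, 1/78] (sums to 1 ✓)

[10/39, 1/6, 19/78, 1/6, 3/26, 1/26, 1/78]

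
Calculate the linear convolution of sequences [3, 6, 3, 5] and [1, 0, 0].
y[0] = 3×1 = 3; y[1] = 3×0 + 6×1 = 6; y[2] = 3×0 + 6×0 + 3×1 = 3; y[3] = 6×0 + 3×0 + 5×1 = 5; y[4] = 3×0 + 5×0 = 0; y[5] = 5×0 = 0

[3, 6, 3, 5, 0, 0]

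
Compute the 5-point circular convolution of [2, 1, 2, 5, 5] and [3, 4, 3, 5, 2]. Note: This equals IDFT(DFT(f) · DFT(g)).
Either evaluate y[k] = Σ_j f[j]·g[(k-j) mod 5] directly, or use IDFT(DFT(f) · DFT(g)). y[0] = 2×3 + 1×2 + 2×5 + 5×3 + 5×4 = 53; y[1] = 2×4 + 1×3 + 2×2 + 5×5 + 5×3 = 55; y[2] = 2×3 + 1×4 + 2×3 + 5×2 + 5×5 = 51; y[3] = 2×5 + 1×3 + 2×4 + 5×3 + 5×2 = 46; y[4] = 2×2 + 1×5 + 2×3 + 5×4 + 5×3 = 50. Result: [53, 55, 51, 46, 50]

[53, 55, 51, 46, 50]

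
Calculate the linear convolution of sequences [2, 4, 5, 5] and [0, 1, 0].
y[0] = 2×0 = 0; y[1] = 2×1 + 4×0 = 2; y[2] = 2×0 + 4×1 + 5×0 = 4; y[3] = 4×0 + 5×1 + 5×0 = 5; y[4] = 5×0 + 5×1 = 5; y[5] = 5×0 = 0

[0, 2, 4, 5, 5, 0]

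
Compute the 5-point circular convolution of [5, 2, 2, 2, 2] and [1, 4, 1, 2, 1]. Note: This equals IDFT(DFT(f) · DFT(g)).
Either evaluate y[k] = Σ_j f[j]·g[(k-j) mod 5] directly, or use IDFT(DFT(f) · DFT(g)). y[0] = 5×1 + 2×1 + 2×2 + 2×1 + 2×4 = 21; y[1] = 5×4 + 2×1 + 2×1 + 2×2 + 2×1 = 30; y[2] = 5×1 + 2×4 + 2×1 + 2×1 + 2×2 = 21; y[3] = 5×2 + 2×1 + 2×4 + 2×1 + 2×1 = 24; y[4] = 5×1 + 2×2 + 2×1 + 2×4 + 2×1 = 21. Result: [21, 30, 21, 24, 21]

[21, 30, 21, 24, 21]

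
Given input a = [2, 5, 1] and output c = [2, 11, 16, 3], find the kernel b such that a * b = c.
Output length 4 = len(a) + len(b) - 1 ⇒ len(b) = 2. Solve b forward using b[k] = (c[k] - Σ_{i≥1} a[i]·b[k-i]) / a[0]: b[0] = c[0] / a[0] = 2 / 2 = 1; b[1] = (c[1] - 5×1) / a[0] = (11 - 5×1) / 2 = 3. So b = [1, 3]. Forward-check [2, 5, 1] * [1, 3]: c[0] = 2×1 = 2; c[1] = 2×3 + 5×1 = 11; c[2] = 5×3 + 1×1 = 16; c[3] = 1×3 = 3 → [2, 11, 16, 3] ✓

[1, 3]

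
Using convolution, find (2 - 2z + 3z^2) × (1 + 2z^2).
Ascending coefficients: a = [2, -2, 3], b = [1, 0, 2]. c[0] = 2×1 = 2; c[1] = 2×0 + -2×1 = -2; c[2] = 2×2 + -2×0 + 3×1 = 7; c[3] = -2×2 + 3×0 = -4; c[4] = 3×2 = 6. Result coefficients: [2, -2, 7, -4, 6] → 2 - 2z + 7z^2 - 4z^3 + 6z^4

2 - 2z + 7z^2 - 4z^3 + 6z^4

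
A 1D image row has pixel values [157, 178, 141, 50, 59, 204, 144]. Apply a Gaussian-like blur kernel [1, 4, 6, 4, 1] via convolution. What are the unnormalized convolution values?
Convolve image row [157, 178, 141, 50, 59, 204, 144] with kernel [1, 4, 6, 4, 1]: y[0] = 157×1 = 157; y[1] = 157×4 + 178×1 = 806; y[2] = 157×6 + 178×4 + 141×1 = 1795; y[3] = 157×4 + 178×6 + 141×4 + 50×1 = 2310; y[4] = 157×1 + 178×4 + 141×6 + 50×4 + 59×1 = 1974; y[5] = 178×1 + 141×4 + 50×6 + 59×4 + 204×1 = 1482; y[6] = 141×1 + 50×4 + 59×6 + 204×4 + 144×1 = 1655; y[7] = 50×1 + 59×4 + 204×6 + 144×4 = 2086; y[8] = 59×1 + 204×4 + 144×6 = 1739; y[9] = 204×1 + 144×4 = 780; y[10] = 144×1 = 144 → [157, 806, 1795, 2310, 1974, 1482, 1655, 2086, 1739, 780, 144]. Normalization factor = sum(kernel) = 16.

[157, 806, 1795, 2310, 1974, 1482, 1655, 2086, 1739, 780, 144]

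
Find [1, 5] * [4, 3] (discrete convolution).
y[0] = 1×4 = 4; y[1] = 1×3 + 5×4 = 23; y[2] = 5×3 = 15

[4, 23, 15]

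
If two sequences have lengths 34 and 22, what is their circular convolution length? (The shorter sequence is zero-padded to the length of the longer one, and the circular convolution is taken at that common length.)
Circular convolution (zero-padding the shorter input) has length max(m, n) = max(34, 22) = 34

34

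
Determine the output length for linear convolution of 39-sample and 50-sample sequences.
Linear/full convolution length: m + n - 1 = 39 + 50 - 1 = 88

88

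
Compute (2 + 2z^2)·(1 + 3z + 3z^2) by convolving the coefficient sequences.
Ascending coefficients: a = [2, 0, 2], b = [1, 3, 3]. c[0] = 2×1 = 2; c[1] = 2×3 + 0×1 = 6; c[2] = 2×3 + 0×3 + 2×1 = 8; c[3] = 0×3 + 2×3 = 6; c[4] = 2×3 = 6. Result coefficients: [2, 6, 8, 6, 6] → 2 + 6z + 8z^2 + 6z^3 + 6z^4

2 + 6z + 8z^2 + 6z^3 + 6z^4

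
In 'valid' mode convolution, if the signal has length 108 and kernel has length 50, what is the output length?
'Valid' mode counts only positions where the kernel fully overlaps the signal: m - n + 1 = 108 - 50 + 1 = 59

59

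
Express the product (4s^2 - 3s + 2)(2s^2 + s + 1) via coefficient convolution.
Ascending coefficients: a = [2, -3, 4], b = [1, 1, 2]. c[0] = 2×1 = 2; c[1] = 2×1 + -3×1 = -1; c[2] = 2×2 + -3×1 + 4×1 = 5; c[3] = -3×2 + 4×1 = -2; c[4] = 4×2 = 8. Result coefficients: [2, -1, 5, -2, 8] → 8s^4 - 2s^3 + 5s^2 - s + 2

8s^4 - 2s^3 + 5s^2 - s + 2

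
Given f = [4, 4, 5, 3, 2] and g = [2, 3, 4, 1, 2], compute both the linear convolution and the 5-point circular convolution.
Linear: y_lin[0] = 4×2 = 8; y_lin[1] = 4×3 + 4×2 = 20; y_lin[2] = 4×4 + 4×3 + 5×2 = 38; y_lin[3] = 4×1 + 4×4 + 5×3 + 3×2 = 41; y_lin[4] = 4×2 + 4×1 + 5×4 + 3×3 + 2×2 = 45; y_lin[5] = 4×2 + 5×1 + 3×4 + 2×3 = 31; y_lin[6] = 5×2 + 3×1 + 2×4 = 21; y_lin[7] = 3×2 + 2×1 = 8; y_lin[8] = 2×2 = 4 → [8, 20, 38, 41, 45, 31, 21, 8, 4]. Circular (length 5): y[0] = 4×2 + 4×2 + 5×1 + 3×4 + 2×3 = 39; y[1] = 4×3 + 4×2 + 5×2 + 3×1 + 2×4 = 41; y[2] = 4×4 + 4×3 + 5×2 + 3×2 + 2×1 = 46; y[3] = 4×1 + 4×4 + 5×3 + 3×2 + 2×2 = 45; y[4] = 4×2 + 4×1 + 5×4 + 3×3 + 2×2 = 45 → [39, 41, 46, 45, 45]

Linear: [8, 20, 38, 41, 45, 31, 21, 8, 4], Circular: [39, 41, 46, 45, 45]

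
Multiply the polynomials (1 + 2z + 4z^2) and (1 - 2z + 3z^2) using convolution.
Ascending coefficients: a = [1, 2, 4], b = [1, -2, 3]. c[0] = 1×1 = 1; c[1] = 1×-2 + 2×1 = 0; c[2] = 1×3 + 2×-2 + 4×1 = 3; c[3] = 2×3 + 4×-2 = -2; c[4] = 4×3 = 12. Result coefficients: [1, 0, 3, -2, 12] → 1 + 3z^2 - 2z^3 + 12z^4

1 + 3z^2 - 2z^3 + 12z^4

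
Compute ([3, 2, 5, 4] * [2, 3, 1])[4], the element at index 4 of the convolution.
Use y[k] = Σ_i a[i]·b[k-i] at k=4. y[4] = 5×1 + 4×3 = 17

17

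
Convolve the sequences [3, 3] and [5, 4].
y[0] = 3×5 = 15; y[1] = 3×4 + 3×5 = 27; y[2] = 3×4 = 12

[15, 27, 12]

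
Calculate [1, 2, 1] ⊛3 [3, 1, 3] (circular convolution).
Use y[k] = Σ_j a[j]·b[(k-j) mod 3]. y[0] = 1×3 + 2×3 + 1×1 = 10; y[1] = 1×1 + 2×3 + 1×3 = 10; y[2] = 1×3 + 2×1 + 1×3 = 8. Result: [10, 10, 8]

[10, 10, 8]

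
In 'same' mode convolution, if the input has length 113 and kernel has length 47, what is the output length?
'Same' mode returns an output with the same length as the input: 113

113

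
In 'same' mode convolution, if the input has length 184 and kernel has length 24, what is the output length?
'Same' mode returns an output with the same length as the input: 184

184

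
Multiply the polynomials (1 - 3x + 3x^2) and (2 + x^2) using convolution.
Ascending coefficients: a = [1, -3, 3], b = [2, 0, 1]. c[0] = 1×2 = 2; c[1] = 1×0 + -3×2 = -6; c[2] = 1×1 + -3×0 + 3×2 = 7; c[3] = -3×1 + 3×0 = -3; c[4] = 3×1 = 3. Result coefficients: [2, -6, 7, -3, 3] → 2 - 6x + 7x^2 - 3x^3 + 3x^4

2 - 6x + 7x^2 - 3x^3 + 3x^4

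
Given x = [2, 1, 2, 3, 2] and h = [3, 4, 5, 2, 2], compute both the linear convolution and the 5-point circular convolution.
Linear: y_lin[0] = 2×3 = 6; y_lin[1] = 2×4 + 1×3 = 11; y_lin[2] = 2×5 + 1×4 + 2×3 = 20; y_lin[3] = 2×2 + 1×5 + 2×4 + 3×3 = 26; y_lin[4] = 2×2 + 1×2 + 2×5 + 3×4 + 2×3 = 34; y_lin[5] = 1×2 + 2×2 + 3×5 + 2×4 = 29; y_lin[6] = 2×2 + 3×2 + 2×5 = 20; y_lin[7] = 3×2 + 2×2 = 10; y_lin[8] = 2×2 = 4 → [6, 11, 20, 26, 34, 29, 20, 10, 4]. Circular (length 5): y[0] = 2×3 + 1×2 + 2×2 + 3×5 + 2×4 = 35; y[1] = 2×4 + 1×3 + 2×2 + 3×2 + 2×5 = 31; y[2] = 2×5 + 1×4 + 2×3 + 3×2 + 2×2 = 30; y[3] = 2×2 + 1×5 + 2×4 + 3×3 + 2×2 = 30; y[4] = 2×2 + 1×2 + 2×5 + 3×4 + 2×3 = 34 → [35, 31, 30, 30, 34]

Linear: [6, 11, 20, 26, 34, 29, 20, 10, 4], Circular: [35, 31, 30, 30, 34]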